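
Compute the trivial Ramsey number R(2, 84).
R(2, 84) = 84

R(2, k) = k for all k ≥ 2: in a 2-colouring of K_k, either some edge is red (a red K_2) or all edges are blue (a blue K_k). And K_{83} coloured all-blue has no blue K_84, so R(2, 84) > 83. Hence R(2, 84) = 84.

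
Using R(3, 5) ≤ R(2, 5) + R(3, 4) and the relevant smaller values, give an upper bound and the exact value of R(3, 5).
R(3, 5) ≤ R(2, 5) + R(3, 4) = 5 + 9 = 14; exact value R(3, 5) = 14.

The Erdős–Szekeres recurrence R(r, s) ≤ R(r−1, s) + R(r, s−1) applied to (r, s) = (3, 5) gives
  R(3, 5) ≤ R(2, 5) + R(3, 4) = 5 + 9 = 14.
(Recall R(2, k) = k and R is symmetric.) Here the recurrence bound is tight: a matching lower-bound construction on K_{13} shows R(3, 5) > 13, so R(3, 5) = 14 exactly.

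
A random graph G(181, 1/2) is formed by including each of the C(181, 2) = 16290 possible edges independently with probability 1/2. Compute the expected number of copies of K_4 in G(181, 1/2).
E[# K_4] = C(181, 4) · (1/2)^C(4, 2) = 43252665 / 2^6 = 675822.890625

For each 4-subset S of vertices (there are C(181, 4) = 43252665 such S), let X_S = 1 if S induces a K_4 (all C(4, 2) = 6 edges present). Then P(X_S = 1) = (1/2)^6 = 1/64. By linearity of expectation, E[# K_4] = C(181, 4) · (1/2)^6 = 43252665 / 64 = 675822.890625.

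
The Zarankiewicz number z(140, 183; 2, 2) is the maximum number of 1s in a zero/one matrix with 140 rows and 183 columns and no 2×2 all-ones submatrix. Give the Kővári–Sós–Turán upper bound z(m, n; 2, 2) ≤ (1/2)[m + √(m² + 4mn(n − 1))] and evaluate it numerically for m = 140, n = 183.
z(140, 183; 2, 2) ≤ (1/2)[140 + √(140² + 4·140·183·182)] = (1/2)[140 + √18670960] = 2230.4953

Kővári–Sós–Turán: let r_1, ..., r_140 be the row sums and z = Σ r_i the total number of 1s. Each pair of columns can share at most one row with both entries 1 (else a 2×2 all-ones block appears), so Σ_i C(r_i, 2) ≤ C(183, 2) = 16653. By convexity Σ_i C(r_i, 2) ≥ 140·C(z/140, 2) = z(z − 140)/(2·140), giving z² − 140z − 140·183·182 ≤ 0 and hence z ≤ (1/2)[140 + √(19600 + 4·4662840)] = (1/2)[140 + √18670960] ≈ (1/2)(140 + 4320.9906) = 2230.4953.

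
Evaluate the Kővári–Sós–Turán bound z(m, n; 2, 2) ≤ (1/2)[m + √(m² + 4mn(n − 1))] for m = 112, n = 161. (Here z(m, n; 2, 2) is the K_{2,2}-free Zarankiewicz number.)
z(112, 161; 2, 2) ≤ (1/2)[112 + √(112² + 4·112·161·160)] = (1/2)[112 + √11553024] = 1755.487

Kővári–Sós–Turán: let r_1, ..., r_112 be the row sums and z = Σ r_i the total number of 1s. Each pair of columns can share at most one row with both entries 1 (else a 2×2 all-ones block appears), so Σ_i C(r_i, 2) ≤ C(161, 2) = 12880. By convexity Σ_i C(r_i, 2) ≥ 112·C(z/112, 2) = z(z − 112)/(2·112), giving z² − 112z − 112·161·160 ≤ 0 and hence z ≤ (1/2)[112 + √(12544 + 4·2885120)] = (1/2)[112 + √11553024] ≈ (1/2)(112 + 3398.974) = 1755.487.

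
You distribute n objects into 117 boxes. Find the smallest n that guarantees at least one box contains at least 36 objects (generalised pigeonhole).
n = (36 − 1)·117 + 1 = 4096

By the generalised pigeonhole principle, to guarantee some box contains ≥ r objects we need more than (r − 1) · k objects total. Threshold: n = (r − 1) · k + 1. With r = 36 and k = 117: n = 35 · 117 + 1 = 4095 + 1 = 4096. For n = 4095 = 35 · 117, we can put exactly 35 objects in every box, avoiding 36 in any single one — so 4096 is tight.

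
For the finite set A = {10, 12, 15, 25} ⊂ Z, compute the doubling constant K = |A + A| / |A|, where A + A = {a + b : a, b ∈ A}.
K = |A + A| / |A| = 10/4 = 5/2

Enumerate A + A = {a + b : a, b ∈ A}. With |A| = 4, there are |A|^2 = 16 ordered sum pairs; collecting distinct values, A + A = {20, 22, 24, 25, 27, 30, 35, 37, 40, 50}, so |A + A| = 10. Thus K = 10/4 = 5/2. For comparison, the minimum possible |A + A| over all 4-element sets is 2·4 − 1 = 7 (so min K = 7/4), attained only by arithmetic progressions.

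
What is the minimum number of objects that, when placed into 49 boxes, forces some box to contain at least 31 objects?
n = (31 − 1)·49 + 1 = 1471

By the generalised pigeonhole principle, to guarantee some box contains ≥ r objects we need more than (r − 1) · k objects total. Threshold: n = (r − 1) · k + 1. With r = 31 and k = 49: n = 30 · 49 + 1 = 1470 + 1 = 1471. For n = 1470 = 30 · 49, we can put exactly 30 objects in every box, avoiding 31 in any single one — so 1471 is tight.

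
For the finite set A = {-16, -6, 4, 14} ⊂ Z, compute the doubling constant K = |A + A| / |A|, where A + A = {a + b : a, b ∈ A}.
K = |A + A| / |A| = 7/4

Enumerate A + A = {a + b : a, b ∈ A}. With |A| = 4, there are |A|^2 = 16 ordered sum pairs; collecting distinct values, A + A = {-32, -22, -12, -2, 8, 18, 28}, so |A + A| = 7. Thus K = 7/4. Here |A + A| = 2|A| − 1 = 7, the minimum possible — so K = 7/4 is minimal, which holds iff A is an arithmetic progression.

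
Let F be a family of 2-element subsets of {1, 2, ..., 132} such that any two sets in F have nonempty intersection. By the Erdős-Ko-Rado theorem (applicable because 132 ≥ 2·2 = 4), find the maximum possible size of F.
max |F| = C(131, 1) = 131

The Erdős-Ko-Rado theorem states: for n ≥ 2k, an intersecting family of k-subsets of an n-element set has size at most C(n − 1, k − 1), with equality for 'star' families {A ⊆ [n] : |A| = k, i ∈ A} (fix an element i). For n = 132, k = 2: C(131, 1) = 131.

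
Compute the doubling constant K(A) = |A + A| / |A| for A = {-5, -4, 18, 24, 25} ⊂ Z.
K = |A + A| / |A| = 14/5

Enumerate A + A = {a + b : a, b ∈ A}. With |A| = 5, there are |A|^2 = 25 ordered sum pairs; collecting distinct values, A + A = {-10, -9, -8, 13, 14, 19, 20, 21, 36, 42, 43, 48, 49, 50}, so |A + A| = 14. Thus K = 14/5. For comparison, the minimum possible |A + A| over all 5-element sets is 2·5 − 1 = 9 (so min K = 9/5), attained only by arithmetic progressions.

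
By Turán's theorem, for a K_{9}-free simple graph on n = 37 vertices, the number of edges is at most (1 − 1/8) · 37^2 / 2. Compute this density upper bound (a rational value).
Turán density bound = (7/8) · 37^2/2 = 9583/16 ≈ 598.9375

Turán's theorem: ex(n, K_{r+1}) is achieved by the complete r-partite Turán graph T(n, r) with parts as balanced as possible, and is at most (1 − 1/r) · n^2/2. For r = 8, n = 37: the density bound is (7/8) · 1369/2 = 9583/16 ≈ 598.9375. The integer-valued extremum is e(T(37, 8)) = 598, which is strictly less than the density bound 9583/16 since 8 ∤ 37 (the parts of T(37, 8) cannot all be equal).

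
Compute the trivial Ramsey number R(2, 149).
R(2, 149) = 149

R(2, k) = k for all k ≥ 2: in a 2-colouring of K_k, either some edge is red (a red K_2) or all edges are blue (a blue K_k). And K_{148} coloured all-blue has no blue K_149, so R(2, 149) > 148. Hence R(2, 149) = 149.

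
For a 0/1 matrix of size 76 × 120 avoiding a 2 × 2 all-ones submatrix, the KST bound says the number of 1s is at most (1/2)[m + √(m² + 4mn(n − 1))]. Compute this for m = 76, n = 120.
z(76, 120; 2, 2) ≤ (1/2)[76 + √(76² + 4·76·120·119)] = (1/2)[76 + √4346896] = 1080.4606

Kővári–Sós–Turán: let r_1, ..., r_76 be the row sums and z = Σ r_i the total number of 1s. Each pair of columns can share at most one row with both entries 1 (else a 2×2 all-ones block appears), so Σ_i C(r_i, 2) ≤ C(120, 2) = 7140. By convexity Σ_i C(r_i, 2) ≥ 76·C(z/76, 2) = z(z − 76)/(2·76), giving z² − 76z − 76·120·119 ≤ 0 and hence z ≤ (1/2)[76 + √(5776 + 4·1085280)] = (1/2)[76 + √4346896] ≈ (1/2)(76 + 2084.9211) = 1080.4606.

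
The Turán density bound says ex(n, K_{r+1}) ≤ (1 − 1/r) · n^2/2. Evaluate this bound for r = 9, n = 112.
Turán density bound = (8/9) · 112^2/2 = 50176/9 ≈ 5575.1111

Turán's theorem: ex(n, K_{r+1}) is achieved by the complete r-partite Turán graph T(n, r) with parts as balanced as possible, and is at most (1 − 1/r) · n^2/2. For r = 9, n = 112: the density bound is (8/9) · 12544/2 = 50176/9 ≈ 5575.1111. The integer-valued extremum is e(T(112, 9)) = 5574, which is strictly less than the density bound 50176/9 since 9 ∤ 112 (the parts of T(112, 9) cannot all be equal).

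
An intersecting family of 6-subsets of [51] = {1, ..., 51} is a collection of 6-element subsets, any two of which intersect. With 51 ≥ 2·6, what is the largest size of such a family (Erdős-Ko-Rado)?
max |F| = C(50, 5) = 2118760

Erdős-Ko-Rado (1961): when n ≥ 2k, max |F| = C(n−1, k−1). The bound is attained by the star {A : i ∈ A} for any fixed i ∈ [n]. Here C(51−1, 6−1) = C(50, 5) = 2118760.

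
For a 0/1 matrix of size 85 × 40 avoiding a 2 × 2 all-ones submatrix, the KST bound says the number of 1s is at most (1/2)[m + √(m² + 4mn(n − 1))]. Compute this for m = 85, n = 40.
z(85, 40; 2, 2) ≤ (1/2)[85 + √(85² + 4·85·40·39)] = (1/2)[85 + √537625] = 409.1146

Kővári–Sós–Turán: let r_1, ..., r_85 be the row sums and z = Σ r_i the total number of 1s. Each pair of columns can share at most one row with both entries 1 (else a 2×2 all-ones block appears), so Σ_i C(r_i, 2) ≤ C(40, 2) = 780. By convexity Σ_i C(r_i, 2) ≥ 85·C(z/85, 2) = z(z − 85)/(2·85), giving z² − 85z − 85·40·39 ≤ 0 and hence z ≤ (1/2)[85 + √(7225 + 4·132600)] = (1/2)[85 + √537625] ≈ (1/2)(85 + 733.2292) = 409.1146.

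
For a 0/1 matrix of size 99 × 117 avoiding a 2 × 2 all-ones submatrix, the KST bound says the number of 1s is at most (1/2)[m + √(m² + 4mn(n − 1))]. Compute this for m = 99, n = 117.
z(99, 117; 2, 2) ≤ (1/2)[99 + √(99² + 4·99·117·116)] = (1/2)[99 + √5384313] = 1209.7061

Kővári–Sós–Turán: let r_1, ..., r_99 be the row sums and z = Σ r_i the total number of 1s. Each pair of columns can share at most one row with both entries 1 (else a 2×2 all-ones block appears), so Σ_i C(r_i, 2) ≤ C(117, 2) = 6786. By convexity Σ_i C(r_i, 2) ≥ 99·C(z/99, 2) = z(z − 99)/(2·99), giving z² − 99z − 99·117·116 ≤ 0 and hence z ≤ (1/2)[99 + √(9801 + 4·1343628)] = (1/2)[99 + √5384313] ≈ (1/2)(99 + 2320.4122) = 1209.7061.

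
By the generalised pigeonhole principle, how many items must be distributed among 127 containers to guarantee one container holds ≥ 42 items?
n = (42 − 1)·127 + 1 = 5208

By the generalised pigeonhole principle, to guarantee some box contains ≥ r objects we need more than (r − 1) · k objects total. Threshold: n = (r − 1) · k + 1. With r = 42 and k = 127: n = 41 · 127 + 1 = 5207 + 1 = 5208. For n = 5207 = 41 · 127, we can put exactly 41 objects in every box, avoiding 42 in any single one — so 5208 is tight.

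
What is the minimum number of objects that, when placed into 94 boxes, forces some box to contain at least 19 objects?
n = (19 − 1)·94 + 1 = 1693

By the generalised pigeonhole principle, to guarantee some box contains ≥ r objects we need more than (r − 1) · k objects total. Threshold: n = (r − 1) · k + 1. With r = 19 and k = 94: n = 18 · 94 + 1 = 1692 + 1 = 1693. For n = 1692 = 18 · 94, we can put exactly 18 objects in every box, avoiding 19 in any single one — so 1693 is tight.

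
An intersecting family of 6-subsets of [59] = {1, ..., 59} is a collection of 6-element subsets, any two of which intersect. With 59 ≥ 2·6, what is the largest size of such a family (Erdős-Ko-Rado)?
max |F| = C(58, 5) = 4582116

Erdős-Ko-Rado (1961): when n ≥ 2k, max |F| = C(n−1, k−1). The bound is attained by the star {A : i ∈ A} for any fixed i ∈ [n]. Here C(59−1, 6−1) = C(58, 5) = 4582116.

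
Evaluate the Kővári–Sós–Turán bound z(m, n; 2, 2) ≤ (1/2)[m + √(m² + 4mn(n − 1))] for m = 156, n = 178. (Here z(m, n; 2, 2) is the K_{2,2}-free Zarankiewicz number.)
z(156, 178; 2, 2) ≤ (1/2)[156 + √(156² + 4·156·178·177)] = (1/2)[156 + √19684080] = 2296.3372

Kővári–Sós–Turán: let r_1, ..., r_156 be the row sums and z = Σ r_i the total number of 1s. Each pair of columns can share at most one row with both entries 1 (else a 2×2 all-ones block appears), so Σ_i C(r_i, 2) ≤ C(178, 2) = 15753. By convexity Σ_i C(r_i, 2) ≥ 156·C(z/156, 2) = z(z − 156)/(2·156), giving z² − 156z − 156·178·177 ≤ 0 and hence z ≤ (1/2)[156 + √(24336 + 4·4914936)] = (1/2)[156 + √19684080] ≈ (1/2)(156 + 4436.6744) = 2296.3372.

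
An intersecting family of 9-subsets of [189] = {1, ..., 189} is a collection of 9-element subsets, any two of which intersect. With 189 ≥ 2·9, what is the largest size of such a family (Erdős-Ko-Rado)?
max |F| = C(188, 8) = 33279935857597

Erdős-Ko-Rado (1961): when n ≥ 2k, max |F| = C(n−1, k−1). The bound is attained by the star {A : i ∈ A} for any fixed i ∈ [n]. Here C(189−1, 9−1) = C(188, 8) = 33279935857597.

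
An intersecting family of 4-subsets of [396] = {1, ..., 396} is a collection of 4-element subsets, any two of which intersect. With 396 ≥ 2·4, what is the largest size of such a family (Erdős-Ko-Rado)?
max |F| = C(395, 3) = 10193765

The Erdős-Ko-Rado theorem states: for n ≥ 2k, an intersecting family of k-subsets of an n-element set has size at most C(n − 1, k − 1), with equality for 'star' families {A ⊆ [n] : |A| = k, i ∈ A} (fix an element i). For n = 396, k = 4: C(395, 3) = 10193765.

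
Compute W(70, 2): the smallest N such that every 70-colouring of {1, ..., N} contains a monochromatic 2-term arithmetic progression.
W(70, 2) = 70 + 1 = 71

A 2-term AP is any pair of integers, so a monochromatic 2-AP exists iff some colour is used at least twice. With 70 colours, the colouring i ↦ i on {1, ..., 70} uses each colour once, avoiding any monochromatic pair, so W(70, 2) > 70. For {1, ..., 71}, pigeonhole forces two integers of the same colour, which form a monochromatic 2-AP. Hence W(70, 2) = 71.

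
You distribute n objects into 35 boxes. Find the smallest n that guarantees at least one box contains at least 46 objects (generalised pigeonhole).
n = (46 − 1)·35 + 1 = 1576

By the generalised pigeonhole principle, to guarantee some box contains ≥ r objects we need more than (r − 1) · k objects total. Threshold: n = (r − 1) · k + 1. With r = 46 and k = 35: n = 45 · 35 + 1 = 1575 + 1 = 1576. For n = 1575 = 45 · 35, we can put exactly 45 objects in every box, avoiding 46 in any single one — so 1576 is tight.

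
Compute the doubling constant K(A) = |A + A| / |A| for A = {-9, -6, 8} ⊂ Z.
K = |A + A| / |A| = 6/3 = 2

Enumerate A + A = {a + b : a, b ∈ A}. With |A| = 3, there are |A|^2 = 9 ordered sum pairs; collecting distinct values, A + A = {-18, -15, -12, -1, 2, 16}, so |A + A| = 6. Thus K = 6/3 = 2. For comparison, the minimum possible |A + A| over all 3-element sets is 2·3 − 1 = 5 (so min K = 5/3), attained only by arithmetic progressions.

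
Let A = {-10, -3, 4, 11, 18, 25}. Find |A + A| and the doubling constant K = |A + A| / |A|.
K = |A + A| / |A| = 11/6

Enumerate A + A = {a + b : a, b ∈ A}. With |A| = 6, there are |A|^2 = 36 ordered sum pairs; collecting distinct values, A + A = {-20, -13, -6, 1, 8, 15, 22, 29, 36, 43, 50}, so |A + A| = 11. Thus K = 11/6. Here |A + A| = 2|A| − 1 = 11, the minimum possible — so K = 11/6 is minimal, which holds iff A is an arithmetic progression.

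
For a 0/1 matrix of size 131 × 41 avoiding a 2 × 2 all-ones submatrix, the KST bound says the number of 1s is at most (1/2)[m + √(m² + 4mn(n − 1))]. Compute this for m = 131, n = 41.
z(131, 41; 2, 2) ≤ (1/2)[131 + √(131² + 4·131·41·40)] = (1/2)[131 + √876521] = 533.6135

Kővári–Sós–Turán: let r_1, ..., r_131 be the row sums and z = Σ r_i the total number of 1s. Each pair of columns can share at most one row with both entries 1 (else a 2×2 all-ones block appears), so Σ_i C(r_i, 2) ≤ C(41, 2) = 820. By convexity Σ_i C(r_i, 2) ≥ 131·C(z/131, 2) = z(z − 131)/(2·131), giving z² − 131z − 131·41·40 ≤ 0 and hence z ≤ (1/2)[131 + √(17161 + 4·214840)] = (1/2)[131 + √876521] ≈ (1/2)(131 + 936.227) = 533.6135.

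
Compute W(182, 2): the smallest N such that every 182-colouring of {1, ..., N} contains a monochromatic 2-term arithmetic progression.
W(182, 2) = 182 + 1 = 183

A 2-term AP is any pair of integers, so a monochromatic 2-AP exists iff some colour is used at least twice. With 182 colours, the colouring i ↦ i on {1, ..., 182} uses each colour once, avoiding any monochromatic pair, so W(182, 2) > 182. For {1, ..., 183}, pigeonhole forces two integers of the same colour, which form a monochromatic 2-AP. Hence W(182, 2) = 183.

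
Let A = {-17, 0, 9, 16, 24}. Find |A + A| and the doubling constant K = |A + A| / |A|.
K = |A + A| / |A| = 15/5 = 3

Enumerate A + A = {a + b : a, b ∈ A}. With |A| = 5, there are |A|^2 = 25 ordered sum pairs; collecting distinct values, A + A = {-34, -17, -8, -1, 0, 7, 9, 16, 18, 24, 25, 32, 33, 40, 48}, so |A + A| = 15. Thus K = 15/5 = 3. For comparison, the minimum possible |A + A| over all 5-element sets is 2·5 − 1 = 9 (so min K = 9/5), attained only by arithmetic progressions.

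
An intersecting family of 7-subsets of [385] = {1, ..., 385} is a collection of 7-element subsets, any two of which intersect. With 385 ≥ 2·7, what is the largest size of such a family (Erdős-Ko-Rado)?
max |F| = C(384, 6) = 4281625192384

The Erdős-Ko-Rado theorem states: for n ≥ 2k, an intersecting family of k-subsets of an n-element set has size at most C(n − 1, k − 1), with equality for 'star' families {A ⊆ [n] : |A| = k, i ∈ A} (fix an element i). For n = 385, k = 7: C(384, 6) = 4281625192384.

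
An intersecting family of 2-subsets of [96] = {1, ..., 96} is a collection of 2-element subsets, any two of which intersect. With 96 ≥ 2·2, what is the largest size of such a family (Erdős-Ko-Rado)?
max |F| = C(95, 1) = 95

The Erdős-Ko-Rado theorem states: for n ≥ 2k, an intersecting family of k-subsets of an n-element set has size at most C(n − 1, k − 1), with equality for 'star' families {A ⊆ [n] : |A| = k, i ∈ A} (fix an element i). For n = 96, k = 2: C(95, 1) = 95.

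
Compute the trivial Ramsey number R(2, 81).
R(2, 81) = 81

R(2, k) = k for all k ≥ 2: in a 2-colouring of K_k, either some edge is red (a red K_2) or all edges are blue (a blue K_k). And K_{80} coloured all-blue has no blue K_81, so R(2, 81) > 80. Hence R(2, 81) = 81.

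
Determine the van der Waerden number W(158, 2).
W(158, 2) = 158 + 1 = 159

A 2-term AP is any pair of integers, so a monochromatic 2-AP exists iff some colour is used at least twice. With 158 colours, the colouring i ↦ i on {1, ..., 158} uses each colour once, avoiding any monochromatic pair, so W(158, 2) > 158. For {1, ..., 159}, pigeonhole forces two integers of the same colour, which form a monochromatic 2-AP. Hence W(158, 2) = 159.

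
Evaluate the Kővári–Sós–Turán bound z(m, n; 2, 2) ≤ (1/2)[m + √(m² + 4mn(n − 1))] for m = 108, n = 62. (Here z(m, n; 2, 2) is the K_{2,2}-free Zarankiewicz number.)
z(108, 62; 2, 2) ≤ (1/2)[108 + √(108² + 4·108·62·61)] = (1/2)[108 + √1645488] = 695.3829

Kővári–Sós–Turán: let r_1, ..., r_108 be the row sums and z = Σ r_i the total number of 1s. Each pair of columns can share at most one row with both entries 1 (else a 2×2 all-ones block appears), so Σ_i C(r_i, 2) ≤ C(62, 2) = 1891. By convexity Σ_i C(r_i, 2) ≥ 108·C(z/108, 2) = z(z − 108)/(2·108), giving z² − 108z − 108·62·61 ≤ 0 and hence z ≤ (1/2)[108 + √(11664 + 4·408456)] = (1/2)[108 + √1645488] ≈ (1/2)(108 + 1282.7658) = 695.3829.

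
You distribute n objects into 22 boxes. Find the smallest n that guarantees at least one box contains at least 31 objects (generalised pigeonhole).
n = (31 − 1)·22 + 1 = 661

By the generalised pigeonhole principle, to guarantee some box contains ≥ r objects we need more than (r − 1) · k objects total. Threshold: n = (r − 1) · k + 1. With r = 31 and k = 22: n = 30 · 22 + 1 = 660 + 1 = 661. For n = 660 = 30 · 22, we can put exactly 30 objects in every box, avoiding 31 in any single one — so 661 is tight.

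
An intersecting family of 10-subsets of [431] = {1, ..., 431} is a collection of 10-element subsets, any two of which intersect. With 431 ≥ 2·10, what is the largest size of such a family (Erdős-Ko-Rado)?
max |F| = C(430, 9) = 1273067886297543050

Erdős-Ko-Rado (1961): when n ≥ 2k, max |F| = C(n−1, k−1). The bound is attained by the star {A : i ∈ A} for any fixed i ∈ [n]. Here C(431−1, 10−1) = C(430, 9) = 1273067886297543050.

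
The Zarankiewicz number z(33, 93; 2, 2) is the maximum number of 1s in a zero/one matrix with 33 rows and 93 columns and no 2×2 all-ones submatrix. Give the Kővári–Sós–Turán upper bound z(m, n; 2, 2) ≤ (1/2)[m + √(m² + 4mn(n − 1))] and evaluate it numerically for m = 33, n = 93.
z(33, 93; 2, 2) ≤ (1/2)[33 + √(33² + 4·33·93·92)] = (1/2)[33 + √1130481] = 548.1204

Kővári–Sós–Turán: let r_1, ..., r_33 be the row sums and z = Σ r_i the total number of 1s. Each pair of columns can share at most one row with both entries 1 (else a 2×2 all-ones block appears), so Σ_i C(r_i, 2) ≤ C(93, 2) = 4278. By convexity Σ_i C(r_i, 2) ≥ 33·C(z/33, 2) = z(z − 33)/(2·33), giving z² − 33z − 33·93·92 ≤ 0 and hence z ≤ (1/2)[33 + √(1089 + 4·282348)] = (1/2)[33 + √1130481] ≈ (1/2)(33 + 1063.2408) = 548.1204.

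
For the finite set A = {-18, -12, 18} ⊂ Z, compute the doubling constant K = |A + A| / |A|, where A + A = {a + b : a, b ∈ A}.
K = |A + A| / |A| = 6/3 = 2

Enumerate A + A = {a + b : a, b ∈ A}. With |A| = 3, there are |A|^2 = 9 ordered sum pairs; collecting distinct values, A + A = {-36, -30, -24, 0, 6, 36}, so |A + A| = 6. Thus K = 6/3 = 2. For comparison, the minimum possible |A + A| over all 3-element sets is 2·3 − 1 = 5 (so min K = 5/3), attained only by arithmetic progressions.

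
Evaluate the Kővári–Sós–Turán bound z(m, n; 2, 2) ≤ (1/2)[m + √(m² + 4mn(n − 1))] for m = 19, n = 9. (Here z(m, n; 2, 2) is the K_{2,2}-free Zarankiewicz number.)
z(19, 9; 2, 2) ≤ (1/2)[19 + √(19² + 4·19·9·8)] = (1/2)[19 + √5833] = 47.687

Kővári–Sós–Turán: let r_1, ..., r_19 be the row sums and z = Σ r_i the total number of 1s. Each pair of columns can share at most one row with both entries 1 (else a 2×2 all-ones block appears), so Σ_i C(r_i, 2) ≤ C(9, 2) = 36. By convexity Σ_i C(r_i, 2) ≥ 19·C(z/19, 2) = z(z − 19)/(2·19), giving z² − 19z − 19·9·8 ≤ 0 and hence z ≤ (1/2)[19 + √(361 + 4·1368)] = (1/2)[19 + √5833] ≈ (1/2)(19 + 76.3741) = 47.687.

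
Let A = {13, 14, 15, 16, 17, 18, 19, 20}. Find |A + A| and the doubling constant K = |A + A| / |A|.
K = |A + A| / |A| = 15/8

Enumerate A + A = {a + b : a, b ∈ A}. With |A| = 8, there are |A|^2 = 64 ordered sum pairs; collecting distinct values, A + A = {26, 27, 28, 29, 30, 31, 32, 33, 34, 35, 36, 37, 38, 39, 40}, so |A + A| = 15. Thus K = 15/8. Here |A + A| = 2|A| − 1 = 15, the minimum possible — so K = 15/8 is minimal, which holds iff A is an arithmetic progression.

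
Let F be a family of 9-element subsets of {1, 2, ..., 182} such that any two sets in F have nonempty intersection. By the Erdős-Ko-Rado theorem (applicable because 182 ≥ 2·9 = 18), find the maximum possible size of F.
max |F| = C(181, 8) = 24421752238950

Erdős-Ko-Rado (1961): when n ≥ 2k, max |F| = C(n−1, k−1). The bound is attained by the star {A : i ∈ A} for any fixed i ∈ [n]. Here C(182−1, 9−1) = C(181, 8) = 24421752238950.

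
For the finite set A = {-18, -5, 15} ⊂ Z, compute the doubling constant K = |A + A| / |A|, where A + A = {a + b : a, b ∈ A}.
K = |A + A| / |A| = 6/3 = 2

Enumerate A + A = {a + b : a, b ∈ A}. With |A| = 3, there are |A|^2 = 9 ordered sum pairs; collecting distinct values, A + A = {-36, -23, -10, -3, 10, 30}, so |A + A| = 6. Thus K = 6/3 = 2. For comparison, the minimum possible |A + A| over all 3-element sets is 2·3 − 1 = 5 (so min K = 5/3), attained only by arithmetic progressions.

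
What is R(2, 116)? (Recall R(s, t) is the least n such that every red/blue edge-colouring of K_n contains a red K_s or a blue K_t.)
R(2, 116) = 116

R(2, k) = k for all k ≥ 2: in a 2-colouring of K_k, either some edge is red (a red K_2) or all edges are blue (a blue K_k). And K_{115} coloured all-blue has no blue K_116, so R(2, 116) > 115. Hence R(2, 116) = 116.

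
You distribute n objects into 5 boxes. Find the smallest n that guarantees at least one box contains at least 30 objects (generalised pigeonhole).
n = (30 − 1)·5 + 1 = 146

By the generalised pigeonhole principle, to guarantee some box contains ≥ r objects we need more than (r − 1) · k objects total. Threshold: n = (r − 1) · k + 1. With r = 30 and k = 5: n = 29 · 5 + 1 = 145 + 1 = 146. For n = 145 = 29 · 5, we can put exactly 29 objects in every box, avoiding 30 in any single one — so 146 is tight.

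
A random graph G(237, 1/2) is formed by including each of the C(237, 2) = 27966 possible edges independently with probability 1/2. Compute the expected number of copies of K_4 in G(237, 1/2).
E[# K_4] = C(237, 4) · (1/2)^C(4, 2) = 128154195 / 2^6 = 2002409.296875

For each 4-subset S of vertices (there are C(237, 4) = 128154195 such S), let X_S = 1 if S induces a K_4 (all C(4, 2) = 6 edges present). Then P(X_S = 1) = (1/2)^6 = 1/64. By linearity of expectation, E[# K_4] = C(237, 4) · (1/2)^6 = 128154195 / 64 = 2002409.296875.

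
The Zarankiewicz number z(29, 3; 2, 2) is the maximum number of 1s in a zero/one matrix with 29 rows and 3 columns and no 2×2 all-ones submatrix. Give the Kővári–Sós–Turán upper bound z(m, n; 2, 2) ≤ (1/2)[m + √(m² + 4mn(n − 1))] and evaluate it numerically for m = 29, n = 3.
z(29, 3; 2, 2) ≤ (1/2)[29 + √(29² + 4·29·3·2)] = (1/2)[29 + √1537] = 34.1023

Kővári–Sós–Turán: let r_1, ..., r_29 be the row sums and z = Σ r_i the total number of 1s. Each pair of columns can share at most one row with both entries 1 (else a 2×2 all-ones block appears), so Σ_i C(r_i, 2) ≤ C(3, 2) = 3. By convexity Σ_i C(r_i, 2) ≥ 29·C(z/29, 2) = z(z − 29)/(2·29), giving z² − 29z − 29·3·2 ≤ 0 and hence z ≤ (1/2)[29 + √(841 + 4·174)] = (1/2)[29 + √1537] ≈ (1/2)(29 + 39.2046) = 34.1023.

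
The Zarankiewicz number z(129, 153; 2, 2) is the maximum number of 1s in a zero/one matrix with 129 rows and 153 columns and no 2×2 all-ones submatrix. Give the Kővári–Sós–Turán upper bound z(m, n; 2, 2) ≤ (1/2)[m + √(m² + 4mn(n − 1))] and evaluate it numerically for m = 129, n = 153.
z(129, 153; 2, 2) ≤ (1/2)[129 + √(129² + 4·129·153·152)] = (1/2)[129 + √12016737] = 1797.7583

Kővári–Sós–Turán: let r_1, ..., r_129 be the row sums and z = Σ r_i the total number of 1s. Each pair of columns can share at most one row with both entries 1 (else a 2×2 all-ones block appears), so Σ_i C(r_i, 2) ≤ C(153, 2) = 11628. By convexity Σ_i C(r_i, 2) ≥ 129·C(z/129, 2) = z(z − 129)/(2·129), giving z² − 129z − 129·153·152 ≤ 0 and hence z ≤ (1/2)[129 + √(16641 + 4·3000024)] = (1/2)[129 + √12016737] ≈ (1/2)(129 + 3466.5166) = 1797.7583.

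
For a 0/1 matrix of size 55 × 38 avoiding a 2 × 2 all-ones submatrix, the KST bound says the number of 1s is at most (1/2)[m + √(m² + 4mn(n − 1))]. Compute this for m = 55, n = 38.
z(55, 38; 2, 2) ≤ (1/2)[55 + √(55² + 4·55·38·37)] = (1/2)[55 + √312345] = 306.9392

Kővári–Sós–Turán: let r_1, ..., r_55 be the row sums and z = Σ r_i the total number of 1s. Each pair of columns can share at most one row with both entries 1 (else a 2×2 all-ones block appears), so Σ_i C(r_i, 2) ≤ C(38, 2) = 703. By convexity Σ_i C(r_i, 2) ≥ 55·C(z/55, 2) = z(z − 55)/(2·55), giving z² − 55z − 55·38·37 ≤ 0 and hence z ≤ (1/2)[55 + √(3025 + 4·77330)] = (1/2)[55 + √312345] ≈ (1/2)(55 + 558.8783) = 306.9392.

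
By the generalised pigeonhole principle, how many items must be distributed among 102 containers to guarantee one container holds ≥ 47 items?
n = (47 − 1)·102 + 1 = 4693

By the generalised pigeonhole principle, to guarantee some box contains ≥ r objects we need more than (r − 1) · k objects total. Threshold: n = (r − 1) · k + 1. With r = 47 and k = 102: n = 46 · 102 + 1 = 4692 + 1 = 4693. For n = 4692 = 46 · 102, we can put exactly 46 objects in every box, avoiding 47 in any single one — so 4693 is tight.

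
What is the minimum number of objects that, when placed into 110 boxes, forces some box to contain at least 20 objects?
n = (20 − 1)·110 + 1 = 2091

By the generalised pigeonhole principle, to guarantee some box contains ≥ r objects we need more than (r − 1) · k objects total. Threshold: n = (r − 1) · k + 1. With r = 20 and k = 110: n = 19 · 110 + 1 = 2090 + 1 = 2091. For n = 2090 = 19 · 110, we can put exactly 19 objects in every box, avoiding 20 in any single one — so 2091 is tight.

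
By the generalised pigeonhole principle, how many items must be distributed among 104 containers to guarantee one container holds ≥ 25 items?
n = (25 − 1)·104 + 1 = 2497

By the generalised pigeonhole principle, to guarantee some box contains ≥ r objects we need more than (r − 1) · k objects total. Threshold: n = (r − 1) · k + 1. With r = 25 and k = 104: n = 24 · 104 + 1 = 2496 + 1 = 2497. For n = 2496 = 24 · 104, we can put exactly 24 objects in every box, avoiding 25 in any single one — so 2497 is tight.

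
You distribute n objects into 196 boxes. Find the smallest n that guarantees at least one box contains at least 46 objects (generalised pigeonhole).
n = (46 − 1)·196 + 1 = 8821

By the generalised pigeonhole principle, to guarantee some box contains ≥ r objects we need more than (r − 1) · k objects total. Threshold: n = (r − 1) · k + 1. With r = 46 and k = 196: n = 45 · 196 + 1 = 8820 + 1 = 8821. For n = 8820 = 45 · 196, we can put exactly 45 objects in every box, avoiding 46 in any single one — so 8821 is tight.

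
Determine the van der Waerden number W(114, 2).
W(114, 2) = 114 + 1 = 115

A 2-term AP is any pair of integers, so a monochromatic 2-AP exists iff some colour is used at least twice. With 114 colours, the colouring i ↦ i on {1, ..., 114} uses each colour once, avoiding any monochromatic pair, so W(114, 2) > 114. For {1, ..., 115}, pigeonhole forces two integers of the same colour, which form a monochromatic 2-AP. Hence W(114, 2) = 115.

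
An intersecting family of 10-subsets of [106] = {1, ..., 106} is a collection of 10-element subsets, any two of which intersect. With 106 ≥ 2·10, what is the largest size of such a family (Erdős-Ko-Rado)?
max |F| = C(105, 9) = 3005047770725

The Erdős-Ko-Rado theorem states: for n ≥ 2k, an intersecting family of k-subsets of an n-element set has size at most C(n − 1, k − 1), with equality for 'star' families {A ⊆ [n] : |A| = k, i ∈ A} (fix an element i). For n = 106, k = 10: C(105, 9) = 3005047770725.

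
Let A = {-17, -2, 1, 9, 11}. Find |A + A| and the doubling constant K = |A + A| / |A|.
K = |A + A| / |A| = 15/5 = 3

Enumerate A + A = {a + b : a, b ∈ A}. With |A| = 5, there are |A|^2 = 25 ordered sum pairs; collecting distinct values, A + A = {-34, -19, -16, -8, -6, -4, -1, 2, 7, 9, 10, 12, 18, 20, 22}, so |A + A| = 15. Thus K = 15/5 = 3. For comparison, the minimum possible |A + A| over all 5-element sets is 2·5 − 1 = 9 (so min K = 9/5), attained only by arithmetic progressions.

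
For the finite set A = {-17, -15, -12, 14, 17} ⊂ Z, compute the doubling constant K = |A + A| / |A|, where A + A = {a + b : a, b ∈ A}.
K = |A + A| / |A| = 14/5

Enumerate A + A = {a + b : a, b ∈ A}. With |A| = 5, there are |A|^2 = 25 ordered sum pairs; collecting distinct values, A + A = {-34, -32, -30, -29, -27, -24, -3, -1, 0, 2, 5, 28, 31, 34}, so |A + A| = 14. Thus K = 14/5. For comparison, the minimum possible |A + A| over all 5-element sets is 2·5 − 1 = 9 (so min K = 9/5), attained only by arithmetic progressions.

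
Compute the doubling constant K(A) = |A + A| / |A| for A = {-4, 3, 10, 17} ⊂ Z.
K = |A + A| / |A| = 7/4

Enumerate A + A = {a + b : a, b ∈ A}. With |A| = 4, there are |A|^2 = 16 ordered sum pairs; collecting distinct values, A + A = {-8, -1, 6, 13, 20, 27, 34}, so |A + A| = 7. Thus K = 7/4. Here |A + A| = 2|A| − 1 = 7, the minimum possible — so K = 7/4 is minimal, which holds iff A is an arithmetic progression.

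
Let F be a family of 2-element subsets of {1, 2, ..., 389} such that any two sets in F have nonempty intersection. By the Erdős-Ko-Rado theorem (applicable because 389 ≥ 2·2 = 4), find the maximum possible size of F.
max |F| = C(388, 1) = 388

Erdős-Ko-Rado (1961): when n ≥ 2k, max |F| = C(n−1, k−1). The bound is attained by the star {A : i ∈ A} for any fixed i ∈ [n]. Here C(389−1, 2−1) = C(388, 1) = 388.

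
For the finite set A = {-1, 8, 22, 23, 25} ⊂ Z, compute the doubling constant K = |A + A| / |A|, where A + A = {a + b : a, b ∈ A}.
K = |A + A| / |A| = 15/5 = 3

Enumerate A + A = {a + b : a, b ∈ A}. With |A| = 5, there are |A|^2 = 25 ordered sum pairs; collecting distinct values, A + A = {-2, 7, 16, 21, 22, 24, 30, 31, 33, 44, 45, 46, 47, 48, 50}, so |A + A| = 15. Thus K = 15/5 = 3. For comparison, the minimum possible |A + A| over all 5-element sets is 2·5 − 1 = 9 (so min K = 9/5), attained only by arithmetic progressions.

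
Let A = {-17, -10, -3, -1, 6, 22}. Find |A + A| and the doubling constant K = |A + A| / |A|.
K = |A + A| / |A| = 16/6 = 8/3

Enumerate A + A = {a + b : a, b ∈ A}. With |A| = 6, there are |A|^2 = 36 ordered sum pairs; collecting distinct values, A + A = {-34, -27, -20, -18, -13, -11, -6, -4, -2, 3, 5, 12, 19, 21, 28, 44}, so |A + A| = 16. Thus K = 16/6 = 8/3. For comparison, the minimum possible |A + A| over all 6-element sets is 2·6 − 1 = 11 (so min K = 11/6), attained only by arithmetic progressions.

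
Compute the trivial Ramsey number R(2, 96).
R(2, 96) = 96

R(2, k) = k for all k ≥ 2: in a 2-colouring of K_k, either some edge is red (a red K_2) or all edges are blue (a blue K_k). And K_{95} coloured all-blue has no blue K_96, so R(2, 96) > 95. Hence R(2, 96) = 96.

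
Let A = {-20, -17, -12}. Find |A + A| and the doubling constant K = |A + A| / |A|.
K = |A + A| / |A| = 6/3 = 2

Enumerate A + A = {a + b : a, b ∈ A}. With |A| = 3, there are |A|^2 = 9 ordered sum pairs; collecting distinct values, A + A = {-40, -37, -34, -32, -29, -24}, so |A + A| = 6. Thus K = 6/3 = 2. For comparison, the minimum possible |A + A| over all 3-element sets is 2·3 − 1 = 5 (so min K = 5/3), attained only by arithmetic progressions.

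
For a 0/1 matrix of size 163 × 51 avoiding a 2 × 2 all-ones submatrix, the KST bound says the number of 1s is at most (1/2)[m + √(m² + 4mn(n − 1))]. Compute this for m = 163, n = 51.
z(163, 51; 2, 2) ≤ (1/2)[163 + √(163² + 4·163·51·50)] = (1/2)[163 + √1689169] = 731.3402

Kővári–Sós–Turán: let r_1, ..., r_163 be the row sums and z = Σ r_i the total number of 1s. Each pair of columns can share at most one row with both entries 1 (else a 2×2 all-ones block appears), so Σ_i C(r_i, 2) ≤ C(51, 2) = 1275. By convexity Σ_i C(r_i, 2) ≥ 163·C(z/163, 2) = z(z − 163)/(2·163), giving z² − 163z − 163·51·50 ≤ 0 and hence z ≤ (1/2)[163 + √(26569 + 4·415650)] = (1/2)[163 + √1689169] ≈ (1/2)(163 + 1299.6803) = 731.3402.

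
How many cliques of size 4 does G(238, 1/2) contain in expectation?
E[# K_4] = C(238, 4) · (1/2)^C(4, 2) = 130344865 / 2^6 = 2036638.515625

For each 4-subset S of vertices (there are C(238, 4) = 130344865 such S), let X_S = 1 if S induces a K_4 (all C(4, 2) = 6 edges present). Then P(X_S = 1) = (1/2)^6 = 1/64. By linearity of expectation, E[# K_4] = C(238, 4) · (1/2)^6 = 130344865 / 64 = 2036638.515625.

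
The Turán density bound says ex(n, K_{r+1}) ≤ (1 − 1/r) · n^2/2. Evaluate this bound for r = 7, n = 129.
Turán density bound = (6/7) · 129^2/2 = 49923/7 ≈ 7131.8571

Turán's theorem: ex(n, K_{r+1}) is achieved by the complete r-partite Turán graph T(n, r) with parts as balanced as possible, and is at most (1 − 1/r) · n^2/2. For r = 7, n = 129: the density bound is (6/7) · 16641/2 = 49923/7 ≈ 7131.8571. The integer-valued extremum is e(T(129, 7)) = 7131, which is strictly less than the density bound 49923/7 since 7 ∤ 129 (the parts of T(129, 7) cannot all be equal).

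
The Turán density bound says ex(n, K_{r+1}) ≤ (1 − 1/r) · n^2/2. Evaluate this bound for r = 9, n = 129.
Turán density bound = (8/9) · 129^2/2 = 7396

Turán's theorem: ex(n, K_{r+1}) is achieved by the complete r-partite Turán graph T(n, r) with parts as balanced as possible, and is at most (1 − 1/r) · n^2/2. For r = 9, n = 129: the density bound is (8/9) · 16641/2 = 7396. The integer-valued extremum is e(T(129, 9)) = 7395, which is strictly less than the density bound 7396 since 9 ∤ 129 (the parts of T(129, 9) cannot all be equal).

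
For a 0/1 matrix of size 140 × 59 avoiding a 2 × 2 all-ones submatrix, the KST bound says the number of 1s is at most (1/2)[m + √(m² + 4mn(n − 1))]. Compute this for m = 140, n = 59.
z(140, 59; 2, 2) ≤ (1/2)[140 + √(140² + 4·140·59·58)] = (1/2)[140 + √1935920] = 765.6867

Kővári–Sós–Turán: let r_1, ..., r_140 be the row sums and z = Σ r_i the total number of 1s. Each pair of columns can share at most one row with both entries 1 (else a 2×2 all-ones block appears), so Σ_i C(r_i, 2) ≤ C(59, 2) = 1711. By convexity Σ_i C(r_i, 2) ≥ 140·C(z/140, 2) = z(z − 140)/(2·140), giving z² − 140z − 140·59·58 ≤ 0 and hence z ≤ (1/2)[140 + √(19600 + 4·479080)] = (1/2)[140 + √1935920] ≈ (1/2)(140 + 1391.3734) = 765.6867.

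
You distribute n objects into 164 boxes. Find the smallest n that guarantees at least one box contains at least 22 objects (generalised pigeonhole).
n = (22 − 1)·164 + 1 = 3445

By the generalised pigeonhole principle, to guarantee some box contains ≥ r objects we need more than (r − 1) · k objects total. Threshold: n = (r − 1) · k + 1. With r = 22 and k = 164: n = 21 · 164 + 1 = 3444 + 1 = 3445. For n = 3444 = 21 · 164, we can put exactly 21 objects in every box, avoiding 22 in any single one — so 3445 is tight.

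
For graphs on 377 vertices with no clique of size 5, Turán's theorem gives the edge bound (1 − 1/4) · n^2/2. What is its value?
Turán density bound = (3/4) · 377^2/2 = 426387/8 ≈ 53298.375

Turán's theorem: ex(n, K_{r+1}) is achieved by the complete r-partite Turán graph T(n, r) with parts as balanced as possible, and is at most (1 − 1/r) · n^2/2. For r = 4, n = 377: the density bound is (3/4) · 142129/2 = 426387/8 ≈ 53298.375. The integer-valued extremum is e(T(377, 4)) = 53298, which is strictly less than the density bound 426387/8 since 4 ∤ 377 (the parts of T(377, 4) cannot all be equal).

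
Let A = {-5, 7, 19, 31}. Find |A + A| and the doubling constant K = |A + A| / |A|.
K = |A + A| / |A| = 7/4

Enumerate A + A = {a + b : a, b ∈ A}. With |A| = 4, there are |A|^2 = 16 ordered sum pairs; collecting distinct values, A + A = {-10, 2, 14, 26, 38, 50, 62}, so |A + A| = 7. Thus K = 7/4. Here |A + A| = 2|A| − 1 = 7, the minimum possible — so K = 7/4 is minimal, which holds iff A is an arithmetic progression.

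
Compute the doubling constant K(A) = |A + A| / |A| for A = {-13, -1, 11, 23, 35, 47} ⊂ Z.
K = |A + A| / |A| = 11/6

Enumerate A + A = {a + b : a, b ∈ A}. With |A| = 6, there are |A|^2 = 36 ordered sum pairs; collecting distinct values, A + A = {-26, -14, -2, 10, 22, 34, 46, 58, 70, 82, 94}, so |A + A| = 11. Thus K = 11/6. Here |A + A| = 2|A| − 1 = 11, the minimum possible — so K = 11/6 is minimal, which holds iff A is an arithmetic progression.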